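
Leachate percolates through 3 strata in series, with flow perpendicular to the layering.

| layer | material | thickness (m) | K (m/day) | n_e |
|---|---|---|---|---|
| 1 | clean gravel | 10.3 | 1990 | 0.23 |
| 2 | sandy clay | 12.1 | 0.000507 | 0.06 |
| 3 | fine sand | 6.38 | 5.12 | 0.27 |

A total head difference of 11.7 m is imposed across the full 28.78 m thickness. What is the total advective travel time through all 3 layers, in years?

With flow normal to the layers, continuity requires the same specific discharge q through every layer.
Σ(b_i/K_i) = 10.3/1990 + 12.1/0.000507 + 6.38/5.12 = 23867 d.
q = Δh / Σ(b_i/K_i) = 11.7 / 23867 = 0.0004902 m/day.
In each layer the seepage velocity is v_i = q/n_i, so the layer transit time is t_i = b_i·n_i / q:
  layer 1 (clean gravel): t_1 = 10.3 × 0.23 / 0.0004902 = 4833 d
  layer 2 (sandy clay): t_2 = 12.1 × 0.06 / 0.0004902 = 1481 d
  layer 3 (fine sand): t_3 = 6.38 × 0.27 / 0.0004902 = 3514 d
Total t = Σ t_i = 9828 days = 26.91 years.

26.9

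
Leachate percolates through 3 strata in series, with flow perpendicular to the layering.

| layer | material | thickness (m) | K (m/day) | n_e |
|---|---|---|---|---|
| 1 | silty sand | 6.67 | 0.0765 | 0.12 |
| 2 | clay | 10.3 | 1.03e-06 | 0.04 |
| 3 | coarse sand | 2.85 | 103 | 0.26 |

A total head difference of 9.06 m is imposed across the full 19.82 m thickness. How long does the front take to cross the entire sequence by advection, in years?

With flow normal to the layers, continuity requires the same specific discharge q through every layer.
Σ(b_i/K_i) = 6.67/0.0765 + 10.3/1.03e-06 + 2.85/103 = 1.000e+07 d.
q = Δh / Σ(b_i/K_i) = 9.06 / 1.000e+07 = 9.060e-07 m/day.
In each layer the seepage velocity is v_i = q/n_i, so the layer transit time is t_i = b_i·n_i / q:
  layer 1 (silty sand): t_1 = 6.67 × 0.12 / 9.060e-07 = 8.835e+05 d
  layer 2 (clay): t_2 = 10.3 × 0.04 / 9.060e-07 = 4.548e+05 d
  layer 3 (coarse sand): t_3 = 2.85 × 0.26 / 9.060e-07 = 8.179e+05 d
Total t = Σ t_i = 2.156e+06 days = 5903 years.

5900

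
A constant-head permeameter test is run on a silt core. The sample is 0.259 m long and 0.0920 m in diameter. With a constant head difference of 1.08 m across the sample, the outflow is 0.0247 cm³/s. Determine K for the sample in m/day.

0.0770

Cross-sectional area A = π·(d/2)² = π × (0.0920/2)² = 0.006648 m².
Convert discharge: 0.0247 cm³/s = 2.470e-08 m³/s.
Darcy's law rearranged: K = Q·L / (A·Δh) = 2.470e-08 × 0.259 / (0.006648 × 1.08) = 8.911e-07 m/s = 0.07699 m/day.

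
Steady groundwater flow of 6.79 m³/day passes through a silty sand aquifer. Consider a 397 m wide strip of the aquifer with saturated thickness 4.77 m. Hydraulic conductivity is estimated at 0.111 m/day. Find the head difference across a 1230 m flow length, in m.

Cross-sectional area A = 397 × 4.77 = 1894 m².
From Q = K·A·i, i = Q / (K·A) = 6.79 / (0.1110 × 1894) = 0.03230.
Head loss Δh = i · L = 0.03230 × 1230 = 39.73 m.

39.7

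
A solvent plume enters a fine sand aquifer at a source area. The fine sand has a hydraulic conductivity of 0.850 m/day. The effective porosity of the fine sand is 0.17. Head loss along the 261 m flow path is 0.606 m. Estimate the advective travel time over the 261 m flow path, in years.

61.6

Hydraulic gradient i = Δh / L = 0.606 / 261 = 0.002322.
Darcy flux q = K · i = 0.8500 × 0.002322 = 0.001974 m/day.
Seepage velocity v = q / n_e = 0.001974 / 0.17 = 0.01161 m/day.
Travel time t = L / v = 261 / 0.01161 = 22482 days = 61.55 years.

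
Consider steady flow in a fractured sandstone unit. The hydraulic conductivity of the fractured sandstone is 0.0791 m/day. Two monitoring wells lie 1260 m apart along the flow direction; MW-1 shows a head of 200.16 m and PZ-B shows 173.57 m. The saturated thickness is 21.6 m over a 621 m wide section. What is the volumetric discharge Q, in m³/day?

Cross-sectional area A = 621 × 21.6 = 13414 m².
Hydraulic gradient i = (200.16 − 173.57) / 1260 = 26.59 / 1260 = 0.02110.
Darcy's law: Q = K · A · i = 0.07910 × 13414 × 0.02110 = 22.39 m³/day.

22.4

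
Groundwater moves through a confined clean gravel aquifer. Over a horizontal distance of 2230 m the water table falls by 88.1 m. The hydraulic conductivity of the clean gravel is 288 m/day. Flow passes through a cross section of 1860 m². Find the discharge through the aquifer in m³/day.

Hydraulic gradient i = Δh / L = 88.1 / 2230 = 0.03951.
Darcy's law: Q = K · A · i = 288.0 × 1860 × 0.03951 = 21163 m³/day.

21200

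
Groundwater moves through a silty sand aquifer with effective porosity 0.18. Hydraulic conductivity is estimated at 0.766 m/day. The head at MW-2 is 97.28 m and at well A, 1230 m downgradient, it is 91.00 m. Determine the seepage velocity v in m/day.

Hydraulic gradient i = (97.28 − 91.00) / 1230 = 6.28 / 1230 = 0.005106.
Darcy flux q = K · i = 0.7660 × 0.005106 = 0.003911 m/day.
Seepage velocity v = q / n_e = 0.003911 / 0.18 = 0.02173 m/day.

0.0217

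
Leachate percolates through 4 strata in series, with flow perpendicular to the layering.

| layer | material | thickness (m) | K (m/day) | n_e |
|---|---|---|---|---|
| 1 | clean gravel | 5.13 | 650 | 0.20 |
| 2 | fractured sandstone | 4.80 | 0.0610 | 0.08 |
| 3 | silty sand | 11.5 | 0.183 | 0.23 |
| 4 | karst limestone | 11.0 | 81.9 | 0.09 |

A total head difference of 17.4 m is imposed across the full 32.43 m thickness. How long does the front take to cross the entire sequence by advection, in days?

41.1

With flow normal to the layers, continuity requires the same specific discharge q through every layer.
Σ(b_i/K_i) = 5.13/650 + 4.80/0.0610 + 11.5/0.183 + 11.0/81.9 = 141.7 d.
q = Δh / Σ(b_i/K_i) = 17.4 / 141.7 = 0.1228 m/day.
In each layer the seepage velocity is v_i = q/n_i, so the layer transit time is t_i = b_i·n_i / q:
  layer 1 (clean gravel): t_1 = 5.13 × 0.20 / 0.1228 = 8.354 d
  layer 2 (fractured sandstone): t_2 = 4.80 × 0.08 / 0.1228 = 3.127 d
  layer 3 (silty sand): t_3 = 11.5 × 0.23 / 0.1228 = 21.54 d
  layer 4 (karst limestone): t_4 = 11.0 × 0.09 / 0.1228 = 8.061 d
Total t = Σ t_i = 41.08 days.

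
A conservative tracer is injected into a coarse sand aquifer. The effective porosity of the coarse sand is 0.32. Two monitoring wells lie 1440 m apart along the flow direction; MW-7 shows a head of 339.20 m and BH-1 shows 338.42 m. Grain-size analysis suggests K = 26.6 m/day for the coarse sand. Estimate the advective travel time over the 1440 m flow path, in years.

87.6

Hydraulic gradient i = (339.20 − 338.42) / 1440 = 0.78 / 1440 = 0.0005417.
Darcy flux q = K · i = 26.60 × 0.0005417 = 0.01441 m/day.
Seepage velocity v = q / n_e = 0.01441 / 0.32 = 0.04503 m/day.
Travel time t = L / v = 1440 / 0.04503 = 31981 days = 87.56 years.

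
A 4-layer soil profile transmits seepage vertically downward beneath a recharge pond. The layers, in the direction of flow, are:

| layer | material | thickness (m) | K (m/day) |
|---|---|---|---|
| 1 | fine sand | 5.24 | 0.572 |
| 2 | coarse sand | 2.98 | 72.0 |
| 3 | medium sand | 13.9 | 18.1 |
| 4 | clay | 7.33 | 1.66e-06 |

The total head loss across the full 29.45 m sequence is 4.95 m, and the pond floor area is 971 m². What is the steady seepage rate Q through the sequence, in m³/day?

Flow is perpendicular to layering, so the layers act in series and the equivalent K is the thickness-weighted harmonic mean.
Total thickness L = 5.24 + 2.98 + 13.9 + 7.33 = 29.45 m.
Σ(b_i/K_i) = 5.24/0.572 + 2.98/72.0 + 13.9/18.1 + 7.33/1.66e-06 = 4.416e+06 d.
K_eq = L / Σ(b_i/K_i) = 29.45 / 4.416e+06 = 6.669e-06 m/day.
Q = K_eq · A · (Δh/L) = 6.669e-06 × 971 × (4.95/29.45) = 0.001088 m³/day.

0.00109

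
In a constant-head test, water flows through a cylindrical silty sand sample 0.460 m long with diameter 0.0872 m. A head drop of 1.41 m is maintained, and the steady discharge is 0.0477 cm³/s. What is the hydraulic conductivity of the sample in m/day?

Cross-sectional area A = π·(d/2)² = π × (0.0872/2)² = 0.005972 m².
Convert discharge: 0.0477 cm³/s = 4.770e-08 m³/s.
Darcy's law rearranged: K = Q·L / (A·Δh) = 4.770e-08 × 0.460 / (0.005972 × 1.41) = 2.606e-06 m/s = 0.2251 m/day.

0.225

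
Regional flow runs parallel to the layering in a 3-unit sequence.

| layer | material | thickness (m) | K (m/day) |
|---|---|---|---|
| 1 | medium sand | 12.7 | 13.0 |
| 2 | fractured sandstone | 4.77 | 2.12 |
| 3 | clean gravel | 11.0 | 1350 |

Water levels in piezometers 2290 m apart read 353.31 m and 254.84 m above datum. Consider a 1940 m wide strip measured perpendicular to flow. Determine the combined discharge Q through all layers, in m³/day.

Flow is parallel to layering, so each bed carries its own Darcy discharge and the transmissivities add.
Σ(K_i·b_i) = 13.0×12.7 + 2.12×4.77 + 1350×11.0 = 15025 m²/day.
Hydraulic gradient i = (353.31 − 254.84) / 2290 = 98.47 / 2290 = 0.04300.
Q = Σ(K_i·b_i) · W · i = 15025 × 1940 × 0.04300 = 1.253e+06 m³/day.

1.25e+06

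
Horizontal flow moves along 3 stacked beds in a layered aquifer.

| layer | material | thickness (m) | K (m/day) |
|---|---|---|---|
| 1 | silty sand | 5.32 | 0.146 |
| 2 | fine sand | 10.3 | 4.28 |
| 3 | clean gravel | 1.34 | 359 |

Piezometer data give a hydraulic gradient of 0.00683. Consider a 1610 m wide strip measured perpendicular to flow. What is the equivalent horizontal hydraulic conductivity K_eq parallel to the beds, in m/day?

31.0

Flow is parallel to layering, so each bed carries its own Darcy discharge and the transmissivities add.
Σ(K_i·b_i) = 0.146×5.32 + 4.28×10.3 + 359×1.34 = 525.9 m²/day.
Total thickness b = 16.96 m, so K_eq = Σ(K_i·b_i)/b = 31.01 m/day.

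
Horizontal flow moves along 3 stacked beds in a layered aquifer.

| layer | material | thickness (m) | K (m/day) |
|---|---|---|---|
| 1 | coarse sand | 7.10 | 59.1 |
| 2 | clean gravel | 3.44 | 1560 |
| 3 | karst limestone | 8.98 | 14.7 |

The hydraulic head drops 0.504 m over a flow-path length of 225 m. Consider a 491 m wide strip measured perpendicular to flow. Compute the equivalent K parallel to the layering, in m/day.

Flow is parallel to layering, so each bed carries its own Darcy discharge and the transmissivities add.
Σ(K_i·b_i) = 59.1×7.10 + 1560×3.44 + 14.7×8.98 = 5918 m²/day.
Total thickness b = 19.52 m, so K_eq = Σ(K_i·b_i)/b = 303.2 m/day.

303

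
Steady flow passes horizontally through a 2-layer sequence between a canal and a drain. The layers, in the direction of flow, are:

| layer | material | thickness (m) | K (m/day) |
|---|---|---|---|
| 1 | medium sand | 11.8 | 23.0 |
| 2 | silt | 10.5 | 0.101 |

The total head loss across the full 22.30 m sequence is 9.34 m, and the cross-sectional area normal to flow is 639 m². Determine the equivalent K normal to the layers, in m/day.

Flow is perpendicular to layering, so the layers act in series and the equivalent K is the thickness-weighted harmonic mean.
Total thickness L = 11.8 + 10.5 = 22.30 m.
Σ(b_i/K_i) = 11.8/23.0 + 10.5/0.101 = 104.5 d.
K_eq = L / Σ(b_i/K_i) = 22.30 / 104.5 = 0.2135 m/day.

0.213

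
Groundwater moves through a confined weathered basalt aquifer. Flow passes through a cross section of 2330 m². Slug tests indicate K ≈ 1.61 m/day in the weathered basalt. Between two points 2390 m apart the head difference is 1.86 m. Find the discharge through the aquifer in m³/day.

2.92

Hydraulic gradient i = Δh / L = 1.86 / 2390 = 0.0007782.
Darcy's law: Q = K · A · i = 1.610 × 2330 × 0.0007782 = 2.919 m³/day.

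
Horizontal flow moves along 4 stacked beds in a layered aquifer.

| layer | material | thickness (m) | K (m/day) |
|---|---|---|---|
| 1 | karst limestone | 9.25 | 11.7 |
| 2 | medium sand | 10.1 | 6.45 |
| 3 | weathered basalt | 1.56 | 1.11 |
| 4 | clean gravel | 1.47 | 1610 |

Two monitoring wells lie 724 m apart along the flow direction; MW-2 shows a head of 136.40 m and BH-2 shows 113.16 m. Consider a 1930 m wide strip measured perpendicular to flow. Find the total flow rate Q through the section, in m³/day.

Flow is parallel to layering, so each bed carries its own Darcy discharge and the transmissivities add.
Σ(K_i·b_i) = 11.7×9.25 + 6.45×10.1 + 1.11×1.56 + 1610×1.47 = 2542 m²/day.
Hydraulic gradient i = (136.40 − 113.16) / 724 = 23.24 / 724 = 0.03210.
Q = Σ(K_i·b_i) · W · i = 2542 × 1930 × 0.03210 = 1.575e+05 m³/day.

157000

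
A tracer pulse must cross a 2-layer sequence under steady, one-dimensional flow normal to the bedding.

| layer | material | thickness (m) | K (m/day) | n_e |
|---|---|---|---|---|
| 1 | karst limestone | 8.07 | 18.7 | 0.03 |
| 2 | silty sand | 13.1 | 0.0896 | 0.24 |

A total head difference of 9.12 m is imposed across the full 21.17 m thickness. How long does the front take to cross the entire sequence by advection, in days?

54.4

With flow normal to the layers, continuity requires the same specific discharge q through every layer.
Σ(b_i/K_i) = 8.07/18.7 + 13.1/0.0896 = 146.6 d.
q = Δh / Σ(b_i/K_i) = 9.12 / 146.6 = 0.06219 m/day.
In each layer the seepage velocity is v_i = q/n_i, so the layer transit time is t_i = b_i·n_i / q:
  layer 1 (karst limestone): t_1 = 8.07 × 0.03 / 0.06219 = 3.893 d
  layer 2 (silty sand): t_2 = 13.1 × 0.24 / 0.06219 = 50.55 d
Total t = Σ t_i = 54.44 days.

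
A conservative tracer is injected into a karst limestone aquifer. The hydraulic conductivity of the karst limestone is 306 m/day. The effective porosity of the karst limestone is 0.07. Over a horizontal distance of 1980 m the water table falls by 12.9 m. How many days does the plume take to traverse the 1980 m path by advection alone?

Hydraulic gradient i = Δh / L = 12.9 / 1980 = 0.006515.
Darcy flux q = K · i = 306.0 × 0.006515 = 1.994 m/day.
Seepage velocity v = q / n_e = 1.994 / 0.07 = 28.48 m/day.
Travel time t = L / v = 1980 / 28.48 = 69.52 days.

69.5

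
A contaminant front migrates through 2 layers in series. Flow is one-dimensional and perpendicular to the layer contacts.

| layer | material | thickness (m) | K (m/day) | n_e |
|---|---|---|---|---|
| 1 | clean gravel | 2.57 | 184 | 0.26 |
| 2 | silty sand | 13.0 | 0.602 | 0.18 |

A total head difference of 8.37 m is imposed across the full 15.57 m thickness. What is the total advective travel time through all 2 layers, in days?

With flow normal to the layers, continuity requires the same specific discharge q through every layer.
Σ(b_i/K_i) = 2.57/184 + 13.0/0.602 = 21.61 d.
q = Δh / Σ(b_i/K_i) = 8.37 / 21.61 = 0.3873 m/day.
In each layer the seepage velocity is v_i = q/n_i, so the layer transit time is t_i = b_i·n_i / q:
  layer 1 (clean gravel): t_1 = 2.57 × 0.26 / 0.3873 = 1.725 d
  layer 2 (silty sand): t_2 = 13.0 × 0.18 / 0.3873 = 6.041 d
Total t = Σ t_i = 7.766 days.

7.77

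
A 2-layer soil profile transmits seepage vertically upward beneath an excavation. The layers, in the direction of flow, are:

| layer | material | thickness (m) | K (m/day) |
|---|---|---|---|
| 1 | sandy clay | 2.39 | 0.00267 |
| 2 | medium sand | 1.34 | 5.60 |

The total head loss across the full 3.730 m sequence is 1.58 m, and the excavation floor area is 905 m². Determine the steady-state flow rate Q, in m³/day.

Flow is perpendicular to layering, so the layers act in series and the equivalent K is the thickness-weighted harmonic mean.
Total thickness L = 2.39 + 1.34 = 3.730 m.
Σ(b_i/K_i) = 2.39/0.00267 + 1.34/5.60 = 895.4 d.
K_eq = L / Σ(b_i/K_i) = 3.730 / 895.4 = 0.004166 m/day.
Q = K_eq · A · (Δh/L) = 0.004166 × 905 × (1.58/3.730) = 1.597 m³/day.

1.60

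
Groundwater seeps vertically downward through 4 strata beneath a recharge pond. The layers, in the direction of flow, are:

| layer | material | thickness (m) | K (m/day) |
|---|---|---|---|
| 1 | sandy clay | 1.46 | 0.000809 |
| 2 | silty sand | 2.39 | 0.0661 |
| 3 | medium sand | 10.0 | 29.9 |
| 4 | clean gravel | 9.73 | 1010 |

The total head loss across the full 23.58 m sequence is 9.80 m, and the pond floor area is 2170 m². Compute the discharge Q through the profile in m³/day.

Flow is perpendicular to layering, so the layers act in series and the equivalent K is the thickness-weighted harmonic mean.
Total thickness L = 1.46 + 2.39 + 10.0 + 9.73 = 23.58 m.
Σ(b_i/K_i) = 1.46/0.000809 + 2.39/0.0661 + 10.0/29.9 + 9.73/1010 = 1841 d.
K_eq = L / Σ(b_i/K_i) = 23.58 / 1841 = 0.01281 m/day.
Q = K_eq · A · (Δh/L) = 0.01281 × 2170 × (9.80/23.58) = 11.55 m³/day.

11.6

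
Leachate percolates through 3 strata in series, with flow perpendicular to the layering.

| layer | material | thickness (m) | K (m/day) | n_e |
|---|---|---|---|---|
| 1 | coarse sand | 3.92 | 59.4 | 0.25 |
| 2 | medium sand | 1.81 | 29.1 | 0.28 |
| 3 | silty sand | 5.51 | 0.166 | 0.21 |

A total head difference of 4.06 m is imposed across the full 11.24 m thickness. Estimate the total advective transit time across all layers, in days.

With flow normal to the layers, continuity requires the same specific discharge q through every layer.
Σ(b_i/K_i) = 3.92/59.4 + 1.81/29.1 + 5.51/0.166 = 33.32 d.
q = Δh / Σ(b_i/K_i) = 4.06 / 33.32 = 0.1218 m/day.
In each layer the seepage velocity is v_i = q/n_i, so the layer transit time is t_i = b_i·n_i / q:
  layer 1 (coarse sand): t_1 = 3.92 × 0.25 / 0.1218 = 8.043 d
  layer 2 (medium sand): t_2 = 1.81 × 0.28 / 0.1218 = 4.159 d
  layer 3 (silty sand): t_3 = 5.51 × 0.21 / 0.1218 = 9.496 d
Total t = Σ t_i = 21.70 days.

21.7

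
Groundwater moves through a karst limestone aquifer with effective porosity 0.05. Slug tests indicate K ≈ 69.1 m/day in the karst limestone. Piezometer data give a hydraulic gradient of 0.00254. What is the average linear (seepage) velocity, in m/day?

3.51

Hydraulic gradient i = 0.00254.
Darcy flux q = K · i = 69.10 × 0.002540 = 0.1755 m/day.
Seepage velocity v = q / n_e = 0.1755 / 0.05 = 3.510 m/day.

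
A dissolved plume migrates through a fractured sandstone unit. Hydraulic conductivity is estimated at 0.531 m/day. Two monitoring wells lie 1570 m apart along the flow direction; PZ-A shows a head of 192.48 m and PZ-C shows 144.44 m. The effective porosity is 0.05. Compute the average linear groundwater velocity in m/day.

0.325

Hydraulic gradient i = (192.48 − 144.44) / 1570 = 48.04 / 1570 = 0.03060.
Darcy flux q = K · i = 0.5310 × 0.03060 = 0.01625 m/day.
Seepage velocity v = q / n_e = 0.01625 / 0.05 = 0.3250 m/day.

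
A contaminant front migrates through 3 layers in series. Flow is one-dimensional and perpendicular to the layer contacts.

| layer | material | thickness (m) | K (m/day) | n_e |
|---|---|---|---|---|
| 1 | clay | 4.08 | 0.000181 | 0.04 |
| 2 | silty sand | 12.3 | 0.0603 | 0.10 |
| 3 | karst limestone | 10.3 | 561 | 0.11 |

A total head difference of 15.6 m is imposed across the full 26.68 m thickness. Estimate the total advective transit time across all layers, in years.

With flow normal to the layers, continuity requires the same specific discharge q through every layer.
Σ(b_i/K_i) = 4.08/0.000181 + 12.3/0.0603 + 10.3/561 = 22745 d.
q = Δh / Σ(b_i/K_i) = 15.6 / 22745 = 0.0006859 m/day.
In each layer the seepage velocity is v_i = q/n_i, so the layer transit time is t_i = b_i·n_i / q:
  layer 1 (clay): t_1 = 4.08 × 0.04 / 0.0006859 = 238.0 d
  layer 2 (silty sand): t_2 = 12.3 × 0.10 / 0.0006859 = 1793 d
  layer 3 (karst limestone): t_3 = 10.3 × 0.11 / 0.0006859 = 1652 d
Total t = Σ t_i = 3683 days = 10.08 years.

10.1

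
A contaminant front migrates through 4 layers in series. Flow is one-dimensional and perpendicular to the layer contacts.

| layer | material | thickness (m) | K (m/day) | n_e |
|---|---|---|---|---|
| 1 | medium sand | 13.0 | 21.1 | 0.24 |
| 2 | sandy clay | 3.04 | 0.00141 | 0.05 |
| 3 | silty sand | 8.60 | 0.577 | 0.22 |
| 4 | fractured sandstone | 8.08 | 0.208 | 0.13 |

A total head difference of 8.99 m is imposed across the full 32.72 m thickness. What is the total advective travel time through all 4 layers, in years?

4.18

With flow normal to the layers, continuity requires the same specific discharge q through every layer.
Σ(b_i/K_i) = 13.0/21.1 + 3.04/0.00141 + 8.60/0.577 + 8.08/0.208 = 2210 d.
q = Δh / Σ(b_i/K_i) = 8.99 / 2210 = 0.004067 m/day.
In each layer the seepage velocity is v_i = q/n_i, so the layer transit time is t_i = b_i·n_i / q:
  layer 1 (medium sand): t_1 = 13.0 × 0.24 / 0.004067 = 767.1 d
  layer 2 (sandy clay): t_2 = 3.04 × 0.05 / 0.004067 = 37.37 d
  layer 3 (silty sand): t_3 = 8.60 × 0.22 / 0.004067 = 465.2 d
  layer 4 (fractured sandstone): t_4 = 8.08 × 0.13 / 0.004067 = 258.3 d
Total t = Σ t_i = 1528 days = 4.183 years.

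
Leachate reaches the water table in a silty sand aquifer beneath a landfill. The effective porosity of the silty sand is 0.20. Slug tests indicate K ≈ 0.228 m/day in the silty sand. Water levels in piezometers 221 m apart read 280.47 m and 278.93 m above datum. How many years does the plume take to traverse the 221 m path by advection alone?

Hydraulic gradient i = (280.47 − 278.93) / 221 = 1.54 / 221 = 0.006968.
Darcy flux q = K · i = 0.2280 × 0.006968 = 0.001589 m/day.
Seepage velocity v = q / n_e = 0.001589 / 0.20 = 0.007944 m/day.
Travel time t = L / v = 221 / 0.007944 = 27820 days = 76.17 years.

76.2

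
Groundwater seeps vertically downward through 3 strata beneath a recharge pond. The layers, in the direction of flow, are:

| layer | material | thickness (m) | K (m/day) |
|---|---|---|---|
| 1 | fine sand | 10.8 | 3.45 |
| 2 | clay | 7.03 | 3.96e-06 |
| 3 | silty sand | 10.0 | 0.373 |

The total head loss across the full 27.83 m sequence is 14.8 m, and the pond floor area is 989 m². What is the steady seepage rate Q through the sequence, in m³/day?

0.00824

Flow is perpendicular to layering, so the layers act in series and the equivalent K is the thickness-weighted harmonic mean.
Total thickness L = 10.8 + 7.03 + 10.0 = 27.83 m.
Σ(b_i/K_i) = 10.8/3.45 + 7.03/3.96e-06 + 10.0/0.373 = 1.775e+06 d.
K_eq = L / Σ(b_i/K_i) = 27.83 / 1.775e+06 = 1.568e-05 m/day.
Q = K_eq · A · (Δh/L) = 1.568e-05 × 989 × (14.8/27.83) = 0.008245 m³/day.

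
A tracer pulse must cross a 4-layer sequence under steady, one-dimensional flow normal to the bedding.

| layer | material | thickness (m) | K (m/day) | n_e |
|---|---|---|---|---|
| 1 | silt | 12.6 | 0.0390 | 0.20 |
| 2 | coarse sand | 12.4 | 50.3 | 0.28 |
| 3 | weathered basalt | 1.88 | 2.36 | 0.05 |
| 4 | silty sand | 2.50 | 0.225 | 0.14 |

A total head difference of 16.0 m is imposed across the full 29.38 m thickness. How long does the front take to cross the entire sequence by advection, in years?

0.369

With flow normal to the layers, continuity requires the same specific discharge q through every layer.
Σ(b_i/K_i) = 12.6/0.0390 + 12.4/50.3 + 1.88/2.36 + 2.50/0.225 = 335.2 d.
q = Δh / Σ(b_i/K_i) = 16.0 / 335.2 = 0.04773 m/day.
In each layer the seepage velocity is v_i = q/n_i, so the layer transit time is t_i = b_i·n_i / q:
  layer 1 (silt): t_1 = 12.6 × 0.20 / 0.04773 = 52.80 d
  layer 2 (coarse sand): t_2 = 12.4 × 0.28 / 0.04773 = 72.75 d
  layer 3 (weathered basalt): t_3 = 1.88 × 0.05 / 0.04773 = 1.969 d
  layer 4 (silty sand): t_4 = 2.50 × 0.14 / 0.04773 = 7.333 d
Total t = Σ t_i = 134.8 days = 0.3692 years.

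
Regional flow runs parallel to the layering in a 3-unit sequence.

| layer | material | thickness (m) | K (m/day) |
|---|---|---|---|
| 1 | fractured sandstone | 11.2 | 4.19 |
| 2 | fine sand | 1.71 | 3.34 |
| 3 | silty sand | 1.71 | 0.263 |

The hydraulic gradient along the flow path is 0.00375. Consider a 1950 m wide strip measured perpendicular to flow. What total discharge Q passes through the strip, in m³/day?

388

Flow is parallel to layering, so each bed carries its own Darcy discharge and the transmissivities add.
Σ(K_i·b_i) = 4.19×11.2 + 3.34×1.71 + 0.263×1.71 = 53.09 m²/day.
Hydraulic gradient i = 0.00375.
Q = Σ(K_i·b_i) · W · i = 53.09 × 1950 × 0.003750 = 388.2 m³/day.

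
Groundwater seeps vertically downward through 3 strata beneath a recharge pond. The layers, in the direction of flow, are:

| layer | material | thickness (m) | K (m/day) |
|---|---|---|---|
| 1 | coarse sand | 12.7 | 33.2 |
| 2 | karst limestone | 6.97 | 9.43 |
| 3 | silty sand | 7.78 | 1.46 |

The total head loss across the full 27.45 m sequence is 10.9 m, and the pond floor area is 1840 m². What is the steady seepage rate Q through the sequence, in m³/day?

Flow is perpendicular to layering, so the layers act in series and the equivalent K is the thickness-weighted harmonic mean.
Total thickness L = 12.7 + 6.97 + 7.78 = 27.45 m.
Σ(b_i/K_i) = 12.7/33.2 + 6.97/9.43 + 7.78/1.46 = 6.450 d.
K_eq = L / Σ(b_i/K_i) = 27.45 / 6.450 = 4.256 m/day.
Q = K_eq · A · (Δh/L) = 4.256 × 1840 × (10.9/27.45) = 3109 m³/day.

3110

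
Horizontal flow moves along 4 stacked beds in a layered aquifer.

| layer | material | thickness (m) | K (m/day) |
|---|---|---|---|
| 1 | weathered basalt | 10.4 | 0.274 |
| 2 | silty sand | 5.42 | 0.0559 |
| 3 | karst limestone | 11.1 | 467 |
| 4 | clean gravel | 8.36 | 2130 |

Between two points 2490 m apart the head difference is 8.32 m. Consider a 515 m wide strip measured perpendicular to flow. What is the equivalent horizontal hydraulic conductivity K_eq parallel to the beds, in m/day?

652

Flow is parallel to layering, so each bed carries its own Darcy discharge and the transmissivities add.
Σ(K_i·b_i) = 0.274×10.4 + 0.0559×5.42 + 467×11.1 + 2130×8.36 = 22994 m²/day.
Total thickness b = 35.28 m, so K_eq = Σ(K_i·b_i)/b = 651.7 m/day.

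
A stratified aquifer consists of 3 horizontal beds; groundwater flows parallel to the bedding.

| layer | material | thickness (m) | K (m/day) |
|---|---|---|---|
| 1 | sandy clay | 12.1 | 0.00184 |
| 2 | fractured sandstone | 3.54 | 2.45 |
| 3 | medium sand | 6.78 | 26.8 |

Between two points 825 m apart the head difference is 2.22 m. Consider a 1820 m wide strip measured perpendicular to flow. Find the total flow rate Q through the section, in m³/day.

932

Flow is parallel to layering, so each bed carries its own Darcy discharge and the transmissivities add.
Σ(K_i·b_i) = 0.00184×12.1 + 2.45×3.54 + 26.8×6.78 = 190.4 m²/day.
Hydraulic gradient i = Δh / L = 2.22 / 825 = 0.002691.
Q = Σ(K_i·b_i) · W · i = 190.4 × 1820 × 0.002691 = 932.5 m³/day.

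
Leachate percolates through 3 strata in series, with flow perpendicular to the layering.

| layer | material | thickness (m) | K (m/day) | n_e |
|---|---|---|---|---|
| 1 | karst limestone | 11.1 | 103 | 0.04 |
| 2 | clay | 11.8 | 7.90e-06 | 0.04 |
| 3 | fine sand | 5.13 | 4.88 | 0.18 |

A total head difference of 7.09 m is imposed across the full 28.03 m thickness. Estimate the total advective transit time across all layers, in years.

With flow normal to the layers, continuity requires the same specific discharge q through every layer.
Σ(b_i/K_i) = 11.1/103 + 11.8/7.90e-06 + 5.13/4.88 = 1.494e+06 d.
q = Δh / Σ(b_i/K_i) = 7.09 / 1.494e+06 = 4.747e-06 m/day.
In each layer the seepage velocity is v_i = q/n_i, so the layer transit time is t_i = b_i·n_i / q:
  layer 1 (karst limestone): t_1 = 11.1 × 0.04 / 4.747e-06 = 93539 d
  layer 2 (clay): t_2 = 11.8 × 0.04 / 4.747e-06 = 99438 d
  layer 3 (fine sand): t_3 = 5.13 × 0.18 / 4.747e-06 = 1.945e+05 d
Total t = Σ t_i = 3.875e+05 days = 1061 years.

1060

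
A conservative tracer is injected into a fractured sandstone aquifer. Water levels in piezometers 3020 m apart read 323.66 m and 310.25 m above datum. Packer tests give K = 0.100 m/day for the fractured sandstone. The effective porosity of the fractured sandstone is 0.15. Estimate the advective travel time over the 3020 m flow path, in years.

Hydraulic gradient i = (323.66 − 310.25) / 3020 = 13.41 / 3020 = 0.004440.
Darcy flux q = K · i = 0.1000 × 0.004440 = 0.0004440 m/day.
Seepage velocity v = q / n_e = 0.0004440 / 0.15 = 0.002960 m/day.
Travel time t = L / v = 3020 / 0.002960 = 1.020e+06 days = 2793 years.

2790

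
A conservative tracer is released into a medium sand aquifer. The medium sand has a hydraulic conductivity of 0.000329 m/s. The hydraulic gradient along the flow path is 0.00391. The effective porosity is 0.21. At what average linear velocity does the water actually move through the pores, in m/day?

Convert K: 0.000329 m/s × 86400 = 28.43 m/day.
Hydraulic gradient i = 0.00391.
Darcy flux q = K · i = 28.43 × 0.003910 = 0.1111 m/day.
Seepage velocity v = q / n_e = 0.1111 / 0.21 = 0.5293 m/day.

0.529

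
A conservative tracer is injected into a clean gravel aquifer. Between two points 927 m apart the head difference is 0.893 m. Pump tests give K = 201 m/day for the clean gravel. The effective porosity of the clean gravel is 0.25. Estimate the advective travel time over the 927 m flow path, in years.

3.28

Hydraulic gradient i = Δh / L = 0.893 / 927 = 0.0009633.
Darcy flux q = K · i = 201.0 × 0.0009633 = 0.1936 m/day.
Seepage velocity v = q / n_e = 0.1936 / 0.25 = 0.7745 m/day.
Travel time t = L / v = 927 / 0.7745 = 1197 days = 3.277 years.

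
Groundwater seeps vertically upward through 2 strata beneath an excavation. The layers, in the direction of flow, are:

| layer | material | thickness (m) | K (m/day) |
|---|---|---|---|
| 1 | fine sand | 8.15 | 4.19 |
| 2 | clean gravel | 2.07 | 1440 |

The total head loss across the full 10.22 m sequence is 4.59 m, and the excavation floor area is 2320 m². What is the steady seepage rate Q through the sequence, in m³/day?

5470

Flow is perpendicular to layering, so the layers act in series and the equivalent K is the thickness-weighted harmonic mean.
Total thickness L = 8.15 + 2.07 = 10.22 m.
Σ(b_i/K_i) = 8.15/4.19 + 2.07/1440 = 1.947 d.
K_eq = L / Σ(b_i/K_i) = 10.22 / 1.947 = 5.250 m/day.
Q = K_eq · A · (Δh/L) = 5.250 × 2320 × (4.59/10.22) = 5471 m³/day.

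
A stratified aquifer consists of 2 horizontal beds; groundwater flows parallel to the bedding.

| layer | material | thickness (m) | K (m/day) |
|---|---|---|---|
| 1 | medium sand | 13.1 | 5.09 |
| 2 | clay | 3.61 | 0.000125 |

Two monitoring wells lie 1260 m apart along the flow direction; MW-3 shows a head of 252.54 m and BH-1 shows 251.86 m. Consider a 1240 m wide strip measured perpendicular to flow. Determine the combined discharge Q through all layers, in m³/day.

44.6

Flow is parallel to layering, so each bed carries its own Darcy discharge and the transmissivities add.
Σ(K_i·b_i) = 5.09×13.1 + 0.000125×3.61 = 66.68 m²/day.
Hydraulic gradient i = (252.54 − 251.86) / 1260 = 0.68 / 1260 = 0.0005397.
Q = Σ(K_i·b_i) · W · i = 66.68 × 1240 × 0.0005397 = 44.62 m³/day.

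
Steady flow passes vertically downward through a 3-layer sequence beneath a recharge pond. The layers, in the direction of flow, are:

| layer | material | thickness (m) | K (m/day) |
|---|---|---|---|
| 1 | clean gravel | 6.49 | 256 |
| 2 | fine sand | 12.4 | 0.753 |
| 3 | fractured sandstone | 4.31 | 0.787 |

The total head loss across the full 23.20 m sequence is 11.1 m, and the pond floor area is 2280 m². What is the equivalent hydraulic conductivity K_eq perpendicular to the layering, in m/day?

1.06

Flow is perpendicular to layering, so the layers act in series and the equivalent K is the thickness-weighted harmonic mean.
Total thickness L = 6.49 + 12.4 + 4.31 = 23.20 m.
Σ(b_i/K_i) = 6.49/256 + 12.4/0.753 + 4.31/0.787 = 21.97 d.
K_eq = L / Σ(b_i/K_i) = 23.20 / 21.97 = 1.056 m/day.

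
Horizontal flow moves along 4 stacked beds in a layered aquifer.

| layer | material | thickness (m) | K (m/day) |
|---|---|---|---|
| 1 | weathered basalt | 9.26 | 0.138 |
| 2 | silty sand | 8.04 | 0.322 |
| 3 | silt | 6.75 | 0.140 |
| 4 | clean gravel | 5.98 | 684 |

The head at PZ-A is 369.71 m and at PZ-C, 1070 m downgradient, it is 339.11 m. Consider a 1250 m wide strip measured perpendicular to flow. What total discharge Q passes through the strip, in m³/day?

146000

Flow is parallel to layering, so each bed carries its own Darcy discharge and the transmissivities add.
Σ(K_i·b_i) = 0.138×9.26 + 0.322×8.04 + 0.140×6.75 + 684×5.98 = 4095 m²/day.
Hydraulic gradient i = (369.71 − 339.11) / 1070 = 30.6 / 1070 = 0.02860.
Q = Σ(K_i·b_i) · W · i = 4095 × 1250 × 0.02860 = 1.464e+05 m³/day.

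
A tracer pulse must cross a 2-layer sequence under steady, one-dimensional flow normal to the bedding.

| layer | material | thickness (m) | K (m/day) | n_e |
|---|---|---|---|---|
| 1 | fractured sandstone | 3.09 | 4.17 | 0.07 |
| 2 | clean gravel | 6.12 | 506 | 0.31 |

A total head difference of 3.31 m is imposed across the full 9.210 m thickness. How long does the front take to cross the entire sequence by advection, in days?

With flow normal to the layers, continuity requires the same specific discharge q through every layer.
Σ(b_i/K_i) = 3.09/4.17 + 6.12/506 = 0.7531 d.
q = Δh / Σ(b_i/K_i) = 3.31 / 0.7531 = 4.395 m/day.
In each layer the seepage velocity is v_i = q/n_i, so the layer transit time is t_i = b_i·n_i / q:
  layer 1 (fractured sandstone): t_1 = 3.09 × 0.07 / 4.395 = 0.04921 d
  layer 2 (clean gravel): t_2 = 6.12 × 0.31 / 4.395 = 0.4317 d
Total t = Σ t_i = 0.4809 days.

0.481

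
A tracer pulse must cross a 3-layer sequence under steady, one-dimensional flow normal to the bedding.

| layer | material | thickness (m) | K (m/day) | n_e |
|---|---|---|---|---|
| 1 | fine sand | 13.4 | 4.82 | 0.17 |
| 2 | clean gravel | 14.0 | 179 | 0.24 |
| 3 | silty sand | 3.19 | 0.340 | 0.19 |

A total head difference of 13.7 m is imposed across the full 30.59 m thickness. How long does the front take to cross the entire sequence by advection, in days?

With flow normal to the layers, continuity requires the same specific discharge q through every layer.
Σ(b_i/K_i) = 13.4/4.82 + 14.0/179 + 3.19/0.340 = 12.24 d.
q = Δh / Σ(b_i/K_i) = 13.7 / 12.24 = 1.119 m/day.
In each layer the seepage velocity is v_i = q/n_i, so the layer transit time is t_i = b_i·n_i / q:
  layer 1 (fine sand): t_1 = 13.4 × 0.17 / 1.119 = 2.035 d
  layer 2 (clean gravel): t_2 = 14.0 × 0.24 / 1.119 = 3.002 d
  layer 3 (silty sand): t_3 = 3.19 × 0.19 / 1.119 = 0.5415 d
Total t = Σ t_i = 5.579 days.

5.58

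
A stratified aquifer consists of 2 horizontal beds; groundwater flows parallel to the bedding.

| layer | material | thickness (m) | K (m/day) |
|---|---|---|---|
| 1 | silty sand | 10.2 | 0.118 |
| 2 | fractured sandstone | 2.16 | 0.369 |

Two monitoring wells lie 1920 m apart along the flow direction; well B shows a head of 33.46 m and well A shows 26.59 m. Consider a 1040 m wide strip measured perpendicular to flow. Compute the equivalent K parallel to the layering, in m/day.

0.162

Flow is parallel to layering, so each bed carries its own Darcy discharge and the transmissivities add.
Σ(K_i·b_i) = 0.118×10.2 + 0.369×2.16 = 2.001 m²/day.
Total thickness b = 12.36 m, so K_eq = Σ(K_i·b_i)/b = 0.1619 m/day.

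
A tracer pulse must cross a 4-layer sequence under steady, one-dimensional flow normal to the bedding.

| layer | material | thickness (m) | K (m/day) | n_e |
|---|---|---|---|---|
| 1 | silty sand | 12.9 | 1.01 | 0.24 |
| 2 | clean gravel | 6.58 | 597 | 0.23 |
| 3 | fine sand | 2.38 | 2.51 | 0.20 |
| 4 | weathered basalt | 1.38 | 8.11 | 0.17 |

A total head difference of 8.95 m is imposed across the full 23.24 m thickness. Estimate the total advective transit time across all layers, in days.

8.26

With flow normal to the layers, continuity requires the same specific discharge q through every layer.
Σ(b_i/K_i) = 12.9/1.01 + 6.58/597 + 2.38/2.51 + 1.38/8.11 = 13.90 d.
q = Δh / Σ(b_i/K_i) = 8.95 / 13.90 = 0.6438 m/day.
In each layer the seepage velocity is v_i = q/n_i, so the layer transit time is t_i = b_i·n_i / q:
  layer 1 (silty sand): t_1 = 12.9 × 0.24 / 0.6438 = 4.809 d
  layer 2 (clean gravel): t_2 = 6.58 × 0.23 / 0.6438 = 2.351 d
  layer 3 (fine sand): t_3 = 2.38 × 0.20 / 0.6438 = 0.7394 d
  layer 4 (weathered basalt): t_4 = 1.38 × 0.17 / 0.6438 = 0.3644 d
Total t = Σ t_i = 8.263 days.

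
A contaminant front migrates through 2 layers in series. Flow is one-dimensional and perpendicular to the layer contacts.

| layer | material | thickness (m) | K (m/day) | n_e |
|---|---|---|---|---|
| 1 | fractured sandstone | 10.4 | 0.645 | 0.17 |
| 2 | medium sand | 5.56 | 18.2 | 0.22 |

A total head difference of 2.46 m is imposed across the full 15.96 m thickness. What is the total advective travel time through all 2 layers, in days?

With flow normal to the layers, continuity requires the same specific discharge q through every layer.
Σ(b_i/K_i) = 10.4/0.645 + 5.56/18.2 = 16.43 d.
q = Δh / Σ(b_i/K_i) = 2.46 / 16.43 = 0.1497 m/day.
In each layer the seepage velocity is v_i = q/n_i, so the layer transit time is t_i = b_i·n_i / q:
  layer 1 (fractured sandstone): t_1 = 10.4 × 0.17 / 0.1497 = 11.81 d
  layer 2 (medium sand): t_2 = 5.56 × 0.22 / 0.1497 = 8.169 d
Total t = Σ t_i = 19.98 days.

20.0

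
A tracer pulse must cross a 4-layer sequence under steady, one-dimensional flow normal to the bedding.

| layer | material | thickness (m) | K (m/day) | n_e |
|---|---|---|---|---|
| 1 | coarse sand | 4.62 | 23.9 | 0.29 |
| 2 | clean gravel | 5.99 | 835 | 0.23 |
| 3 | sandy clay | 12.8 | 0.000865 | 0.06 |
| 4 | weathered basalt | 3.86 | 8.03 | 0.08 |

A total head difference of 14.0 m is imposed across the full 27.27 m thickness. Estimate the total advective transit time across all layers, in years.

11.0

With flow normal to the layers, continuity requires the same specific discharge q through every layer.
Σ(b_i/K_i) = 4.62/23.9 + 5.99/835 + 12.8/0.000865 + 3.86/8.03 = 14798 d.
q = Δh / Σ(b_i/K_i) = 14.0 / 14798 = 0.0009461 m/day.
In each layer the seepage velocity is v_i = q/n_i, so the layer transit time is t_i = b_i·n_i / q:
  layer 1 (coarse sand): t_1 = 4.62 × 0.29 / 0.0009461 = 1416 d
  layer 2 (clean gravel): t_2 = 5.99 × 0.23 / 0.0009461 = 1456 d
  layer 3 (sandy clay): t_3 = 12.8 × 0.06 / 0.0009461 = 811.8 d
  layer 4 (weathered basalt): t_4 = 3.86 × 0.08 / 0.0009461 = 326.4 d
Total t = Σ t_i = 4011 days = 10.98 years.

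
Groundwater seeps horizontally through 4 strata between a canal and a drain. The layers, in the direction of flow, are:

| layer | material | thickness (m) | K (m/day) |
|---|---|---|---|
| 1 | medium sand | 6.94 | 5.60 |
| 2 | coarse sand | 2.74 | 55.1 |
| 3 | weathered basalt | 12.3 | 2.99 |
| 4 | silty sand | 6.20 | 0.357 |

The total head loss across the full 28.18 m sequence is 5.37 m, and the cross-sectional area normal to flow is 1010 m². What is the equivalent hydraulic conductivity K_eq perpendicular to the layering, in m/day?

Flow is perpendicular to layering, so the layers act in series and the equivalent K is the thickness-weighted harmonic mean.
Total thickness L = 6.94 + 2.74 + 12.3 + 6.20 = 28.18 m.
Σ(b_i/K_i) = 6.94/5.60 + 2.74/55.1 + 12.3/2.99 + 6.20/0.357 = 22.77 d.
K_eq = L / Σ(b_i/K_i) = 28.18 / 22.77 = 1.238 m/day.

1.24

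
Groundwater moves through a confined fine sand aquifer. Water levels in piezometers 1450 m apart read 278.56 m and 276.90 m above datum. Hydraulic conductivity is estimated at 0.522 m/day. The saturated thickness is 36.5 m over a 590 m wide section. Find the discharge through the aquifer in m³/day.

12.9

Cross-sectional area A = 590 × 36.5 = 21535 m².
Hydraulic gradient i = (278.56 − 276.90) / 1450 = 1.66 / 1450 = 0.001145.
Darcy's law: Q = K · A · i = 0.5220 × 21535 × 0.001145 = 12.87 m³/day.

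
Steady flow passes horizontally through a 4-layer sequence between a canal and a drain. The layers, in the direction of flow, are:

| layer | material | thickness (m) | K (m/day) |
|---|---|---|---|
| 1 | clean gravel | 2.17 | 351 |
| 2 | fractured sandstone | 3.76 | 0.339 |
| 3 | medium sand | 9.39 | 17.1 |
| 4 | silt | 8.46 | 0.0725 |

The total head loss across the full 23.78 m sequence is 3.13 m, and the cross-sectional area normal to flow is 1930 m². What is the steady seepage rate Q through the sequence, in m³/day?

47.1

Flow is perpendicular to layering, so the layers act in series and the equivalent K is the thickness-weighted harmonic mean.
Total thickness L = 2.17 + 3.76 + 9.39 + 8.46 = 23.78 m.
Σ(b_i/K_i) = 2.17/351 + 3.76/0.339 + 9.39/17.1 + 8.46/0.0725 = 128.3 d.
K_eq = L / Σ(b_i/K_i) = 23.78 / 128.3 = 0.1853 m/day.
Q = K_eq · A · (Δh/L) = 0.1853 × 1930 × (3.13/23.78) = 47.07 m³/day.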